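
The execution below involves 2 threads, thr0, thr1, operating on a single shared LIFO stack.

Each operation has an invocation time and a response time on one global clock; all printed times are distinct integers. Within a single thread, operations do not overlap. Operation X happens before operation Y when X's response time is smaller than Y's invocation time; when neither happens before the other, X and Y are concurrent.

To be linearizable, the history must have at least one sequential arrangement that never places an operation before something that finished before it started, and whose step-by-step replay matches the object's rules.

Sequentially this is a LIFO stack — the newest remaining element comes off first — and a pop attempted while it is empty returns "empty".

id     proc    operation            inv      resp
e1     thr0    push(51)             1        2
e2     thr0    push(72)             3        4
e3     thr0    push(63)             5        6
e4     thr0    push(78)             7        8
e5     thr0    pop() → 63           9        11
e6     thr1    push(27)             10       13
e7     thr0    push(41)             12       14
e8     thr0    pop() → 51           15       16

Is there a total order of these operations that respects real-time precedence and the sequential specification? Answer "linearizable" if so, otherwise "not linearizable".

events 1..10 are fine; event 11 — the response of e5 at time 11 — makes the prefix non-linearizable
the sole real-time-consistent order of 5 completed operations fails the LIFO stack replay
including or dropping the 1 pending operation (e6) in any combination fails
for example e1, e2, e3, e4, e5 (pending dropped) fails at step 5: e5 pop() → 63 is not legal there

not linearizable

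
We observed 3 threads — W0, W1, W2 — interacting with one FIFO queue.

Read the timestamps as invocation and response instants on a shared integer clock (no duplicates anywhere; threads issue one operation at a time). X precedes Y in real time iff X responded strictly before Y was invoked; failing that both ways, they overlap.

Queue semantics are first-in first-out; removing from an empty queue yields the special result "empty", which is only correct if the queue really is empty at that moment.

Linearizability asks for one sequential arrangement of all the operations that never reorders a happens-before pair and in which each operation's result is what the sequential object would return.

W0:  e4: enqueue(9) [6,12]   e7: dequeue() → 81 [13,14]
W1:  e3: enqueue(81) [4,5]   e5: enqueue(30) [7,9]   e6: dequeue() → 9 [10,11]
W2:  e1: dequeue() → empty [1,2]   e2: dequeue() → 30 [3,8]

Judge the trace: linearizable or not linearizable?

through event 7 a valid linearization exists; event 8 (e2 responding at time 8) ends that
every one of the 2 real-time-consistent orders over 3 completed FIFO queue ops fails the sequential spec
every completion of the 2 pending operations (e4, e5) was checked; none linearizes
for example e1, e2, e3 (pending dropped) fails at step 2: e2 dequeue() → 30 is not legal there
for example e1, e3, e2 (pending dropped) fails at step 3: e2 dequeue() → 30 is not legal there

not linearizable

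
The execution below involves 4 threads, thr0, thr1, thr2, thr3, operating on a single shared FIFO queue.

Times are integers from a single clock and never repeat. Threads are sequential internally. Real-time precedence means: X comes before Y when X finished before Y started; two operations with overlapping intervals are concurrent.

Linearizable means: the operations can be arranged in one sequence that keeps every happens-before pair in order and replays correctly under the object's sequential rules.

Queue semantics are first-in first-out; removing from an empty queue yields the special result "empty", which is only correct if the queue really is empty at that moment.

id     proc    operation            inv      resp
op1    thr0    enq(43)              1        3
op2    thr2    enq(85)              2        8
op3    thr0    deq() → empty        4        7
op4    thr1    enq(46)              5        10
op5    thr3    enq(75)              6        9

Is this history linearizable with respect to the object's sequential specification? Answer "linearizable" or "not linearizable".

cut after 6 events: linearizable; cut after 7 events (op3 responds, time 7): not linearizable
exactly one order of the 2 completed ops respects real time; the FIFO queue replay fails
no completion choice of the 3 pending operations (op2, op4, op5) rescues it — every subset was tried
one such order, op1, op3 (pending dropped), breaks at step 2 where op3 deq() → empty is illegal

not linearizable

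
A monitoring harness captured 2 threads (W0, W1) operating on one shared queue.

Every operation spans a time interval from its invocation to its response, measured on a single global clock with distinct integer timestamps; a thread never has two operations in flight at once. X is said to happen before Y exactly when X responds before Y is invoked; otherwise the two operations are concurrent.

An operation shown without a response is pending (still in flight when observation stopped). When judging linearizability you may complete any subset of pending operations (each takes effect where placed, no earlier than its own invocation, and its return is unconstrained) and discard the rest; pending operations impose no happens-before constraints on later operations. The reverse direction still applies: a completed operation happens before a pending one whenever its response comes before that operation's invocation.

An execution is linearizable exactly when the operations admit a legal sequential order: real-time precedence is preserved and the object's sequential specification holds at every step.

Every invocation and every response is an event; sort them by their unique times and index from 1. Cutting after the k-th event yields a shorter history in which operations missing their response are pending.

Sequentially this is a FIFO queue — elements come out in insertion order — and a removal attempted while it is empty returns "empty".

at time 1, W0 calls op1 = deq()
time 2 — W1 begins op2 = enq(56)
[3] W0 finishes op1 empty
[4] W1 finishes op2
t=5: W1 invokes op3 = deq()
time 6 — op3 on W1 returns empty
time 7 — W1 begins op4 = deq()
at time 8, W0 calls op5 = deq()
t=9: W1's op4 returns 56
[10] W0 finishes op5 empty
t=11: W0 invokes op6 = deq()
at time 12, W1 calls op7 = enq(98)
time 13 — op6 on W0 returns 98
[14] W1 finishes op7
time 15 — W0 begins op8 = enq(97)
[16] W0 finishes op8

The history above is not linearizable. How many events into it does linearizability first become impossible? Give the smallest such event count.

6

one valid order for events 1..5 is op1, op2:
step 1: op1 deq() → empty — queue <>
step 2: op2 enq(56) — queue <56>
include event 6 — op3 responding at 6 — and every candidate order breaks
one such order, op1, op2, op3, breaks at step 3 where op3 deq() → empty is illegal
one such order, op2, op1, op3, breaks at step 2 where op1 deq() → empty is illegal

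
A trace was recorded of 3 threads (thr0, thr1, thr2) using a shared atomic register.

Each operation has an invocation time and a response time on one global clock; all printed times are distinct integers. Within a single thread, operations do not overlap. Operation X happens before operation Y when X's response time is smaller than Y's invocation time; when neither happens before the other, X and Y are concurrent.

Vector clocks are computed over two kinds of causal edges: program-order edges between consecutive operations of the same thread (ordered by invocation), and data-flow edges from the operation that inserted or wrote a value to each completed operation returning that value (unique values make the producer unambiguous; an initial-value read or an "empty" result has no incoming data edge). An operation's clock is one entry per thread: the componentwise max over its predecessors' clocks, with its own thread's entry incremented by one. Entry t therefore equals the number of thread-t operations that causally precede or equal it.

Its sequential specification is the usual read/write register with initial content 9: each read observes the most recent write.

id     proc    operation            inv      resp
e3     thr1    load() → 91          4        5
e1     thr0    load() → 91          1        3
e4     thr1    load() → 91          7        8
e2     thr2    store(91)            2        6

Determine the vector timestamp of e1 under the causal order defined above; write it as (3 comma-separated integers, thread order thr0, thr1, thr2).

invoked at 2, e2 has no predecessors; its own thr2 bump gives (0, 0, 1)
VC(e3, invoked at 4): max of VC(e2)=(0, 0, 1), then +1 on thread thr1 → (0, 1, 1)
VC(e1, invoked at 1): max of VC(e2)=(0, 0, 1), then +1 on thread thr0 → (1, 0, 1)
VC(e4, invoked at 7): max of VC(e2)=(0, 0, 1), VC(e3)=(0, 1, 1), then +1 on thread thr1 → (0, 2, 1)
target: VC(e1) = (1, 0, 1)

(1, 0, 1)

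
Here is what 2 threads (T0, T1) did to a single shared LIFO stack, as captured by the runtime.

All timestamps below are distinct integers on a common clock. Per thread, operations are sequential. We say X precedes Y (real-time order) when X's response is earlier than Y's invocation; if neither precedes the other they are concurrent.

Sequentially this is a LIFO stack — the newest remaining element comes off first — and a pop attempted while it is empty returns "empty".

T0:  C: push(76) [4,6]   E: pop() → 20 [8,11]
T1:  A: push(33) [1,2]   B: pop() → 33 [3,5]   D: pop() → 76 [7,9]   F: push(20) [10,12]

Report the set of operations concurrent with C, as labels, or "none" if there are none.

overlap test against C [4,6]: concurrent iff the interval meets 4..6
A [1,2]: before
B [3,5]: concurrent
D [7,9]: after
E [8,11]: after
F [10,12]: after

B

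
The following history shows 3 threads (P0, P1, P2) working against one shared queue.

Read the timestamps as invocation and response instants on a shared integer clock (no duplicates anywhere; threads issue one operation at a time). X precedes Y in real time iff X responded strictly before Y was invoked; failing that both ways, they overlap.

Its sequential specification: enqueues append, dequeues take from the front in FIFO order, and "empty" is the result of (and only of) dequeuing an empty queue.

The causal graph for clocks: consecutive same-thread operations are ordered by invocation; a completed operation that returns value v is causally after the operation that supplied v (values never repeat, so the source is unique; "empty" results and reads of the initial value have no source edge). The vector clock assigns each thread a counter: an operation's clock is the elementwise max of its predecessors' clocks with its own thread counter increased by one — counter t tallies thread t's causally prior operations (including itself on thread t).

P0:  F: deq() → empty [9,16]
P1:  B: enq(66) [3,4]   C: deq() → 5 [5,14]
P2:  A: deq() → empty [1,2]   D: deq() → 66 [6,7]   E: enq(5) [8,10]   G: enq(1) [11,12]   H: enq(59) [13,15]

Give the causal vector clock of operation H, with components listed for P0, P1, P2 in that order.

A, invoked 1, has no incoming edges; only P2's bump applies → (0, 0, 1)
B, invoked 3, has no incoming edges; only P1's bump applies → (0, 1, 0)
F, invoked 9, has no incoming edges; only P0's bump applies → (1, 0, 0)
merge at D (invoked 6): VC(A)=(0, 0, 1), VC(B)=(0, 1, 0), own-thread bump on P2 → (0, 1, 2)
merge at E (invoked 8): VC(D)=(0, 1, 2), own-thread bump on P2 → (0, 1, 3)
merge at G (invoked 11): VC(E)=(0, 1, 3), own-thread bump on P2 → (0, 1, 4)
merge at C (invoked 5): VC(B)=(0, 1, 0), VC(E)=(0, 1, 3), own-thread bump on P1 → (0, 2, 3)
merge at H (invoked 13): VC(G)=(0, 1, 4), own-thread bump on P2 → (0, 1, 5)
target: VC(H) = (0, 1, 5)

(0, 1, 5)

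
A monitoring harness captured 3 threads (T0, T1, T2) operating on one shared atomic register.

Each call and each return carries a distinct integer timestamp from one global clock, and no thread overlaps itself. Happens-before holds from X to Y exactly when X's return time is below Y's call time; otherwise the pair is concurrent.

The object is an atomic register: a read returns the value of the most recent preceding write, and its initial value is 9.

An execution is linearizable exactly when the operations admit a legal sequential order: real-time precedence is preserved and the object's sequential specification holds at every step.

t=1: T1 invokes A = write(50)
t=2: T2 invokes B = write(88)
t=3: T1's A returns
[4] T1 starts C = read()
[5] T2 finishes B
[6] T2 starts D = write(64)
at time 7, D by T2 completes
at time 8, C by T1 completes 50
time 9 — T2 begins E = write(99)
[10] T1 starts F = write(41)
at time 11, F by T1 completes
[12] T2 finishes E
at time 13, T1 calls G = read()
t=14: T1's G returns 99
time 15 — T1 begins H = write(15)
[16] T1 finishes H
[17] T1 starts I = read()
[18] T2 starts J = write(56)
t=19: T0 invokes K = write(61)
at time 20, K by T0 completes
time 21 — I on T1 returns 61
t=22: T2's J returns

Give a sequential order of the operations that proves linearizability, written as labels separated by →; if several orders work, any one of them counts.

step 1: A write(50) — value 50
step 2: C read() → 50 — value 50
step 3: B write(88) — value 88
step 4: D write(64) — value 64
step 5: F write(41) — value 41
step 6: E write(99) — value 99
step 7: G read() → 99 — value 99
step 8: H write(15) — value 15
step 9: J write(56) — value 56
step 10: K write(61) — value 61
step 11: I read() → 61 — value 61

A → C → B → D → F → E → G → H → J → K → I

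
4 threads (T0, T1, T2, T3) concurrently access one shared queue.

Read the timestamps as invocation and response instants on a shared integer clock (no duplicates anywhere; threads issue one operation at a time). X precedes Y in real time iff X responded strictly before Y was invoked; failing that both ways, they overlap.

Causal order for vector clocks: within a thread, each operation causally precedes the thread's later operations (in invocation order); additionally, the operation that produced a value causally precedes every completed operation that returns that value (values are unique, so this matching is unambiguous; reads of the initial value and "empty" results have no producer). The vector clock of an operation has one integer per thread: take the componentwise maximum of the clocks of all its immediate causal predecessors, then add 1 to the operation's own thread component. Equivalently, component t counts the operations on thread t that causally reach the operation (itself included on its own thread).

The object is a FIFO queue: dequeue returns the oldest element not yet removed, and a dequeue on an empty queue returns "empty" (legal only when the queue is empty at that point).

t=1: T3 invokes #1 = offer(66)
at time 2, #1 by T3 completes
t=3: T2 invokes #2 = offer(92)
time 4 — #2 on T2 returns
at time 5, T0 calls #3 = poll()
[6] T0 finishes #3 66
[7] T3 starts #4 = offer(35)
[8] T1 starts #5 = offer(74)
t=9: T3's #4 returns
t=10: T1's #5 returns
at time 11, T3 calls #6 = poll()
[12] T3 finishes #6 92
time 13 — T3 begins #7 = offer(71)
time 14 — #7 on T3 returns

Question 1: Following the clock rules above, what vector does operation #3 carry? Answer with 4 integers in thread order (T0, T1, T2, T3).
Answer: (1, 0, 0, 1)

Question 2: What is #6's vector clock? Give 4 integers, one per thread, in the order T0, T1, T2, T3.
Answer: (0, 0, 1, 3)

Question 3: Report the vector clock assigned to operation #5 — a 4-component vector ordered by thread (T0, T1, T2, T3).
Answer: (0, 1, 0, 0)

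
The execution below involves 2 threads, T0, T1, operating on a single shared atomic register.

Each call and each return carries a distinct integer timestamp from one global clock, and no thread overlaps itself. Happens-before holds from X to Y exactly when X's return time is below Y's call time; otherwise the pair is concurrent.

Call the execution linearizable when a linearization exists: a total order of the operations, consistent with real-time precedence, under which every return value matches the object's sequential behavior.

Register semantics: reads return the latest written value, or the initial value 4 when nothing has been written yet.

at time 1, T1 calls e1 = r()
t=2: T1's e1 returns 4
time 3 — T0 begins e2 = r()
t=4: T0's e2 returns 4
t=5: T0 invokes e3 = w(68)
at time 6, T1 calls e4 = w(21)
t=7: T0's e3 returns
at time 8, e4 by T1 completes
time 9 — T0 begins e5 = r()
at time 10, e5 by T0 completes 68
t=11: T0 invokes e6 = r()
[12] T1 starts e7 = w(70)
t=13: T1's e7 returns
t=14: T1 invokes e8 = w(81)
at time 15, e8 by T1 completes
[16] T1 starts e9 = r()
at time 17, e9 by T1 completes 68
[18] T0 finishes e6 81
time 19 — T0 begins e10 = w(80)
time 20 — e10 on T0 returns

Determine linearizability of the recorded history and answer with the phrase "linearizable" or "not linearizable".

already the first 17 events (up to e9's response at time 17) admit no linearization; the first 16 still do
8 completed operations, 2 real-time-consistent orders — every atomic register replay fails
include/drop combinations of the 1 pending operation (e6) were all tried; none helps
take e1, e2, e3, e4, e5, e7, e8, e9 (pending dropped): step 5 already fails, because e5 r() → 68 cannot occur there
take e1, e2, e4, e3, e5, e7, e8, e9 (pending dropped): step 8 already fails, because e9 r() → 68 cannot occur there

not linearizable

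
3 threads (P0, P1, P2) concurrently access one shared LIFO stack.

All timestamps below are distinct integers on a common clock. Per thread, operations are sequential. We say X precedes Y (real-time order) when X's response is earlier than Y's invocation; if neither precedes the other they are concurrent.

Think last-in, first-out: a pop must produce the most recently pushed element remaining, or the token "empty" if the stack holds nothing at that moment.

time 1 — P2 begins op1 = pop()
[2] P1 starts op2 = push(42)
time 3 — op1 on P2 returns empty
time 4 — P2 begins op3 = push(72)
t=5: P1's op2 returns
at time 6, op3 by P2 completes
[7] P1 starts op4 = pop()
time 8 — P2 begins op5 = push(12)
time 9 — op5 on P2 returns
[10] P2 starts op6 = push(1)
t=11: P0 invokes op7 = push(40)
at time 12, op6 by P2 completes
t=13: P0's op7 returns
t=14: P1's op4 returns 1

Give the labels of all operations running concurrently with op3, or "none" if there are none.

op2

op3 runs from 4 to 6; window-overlapping ops are concurrent
op1 [1,3]: before
op2 [2,5]: concurrent
op4 [7,14]: after
op5 [8,9]: after
op6 [10,12]: after
op7 [11,13]: after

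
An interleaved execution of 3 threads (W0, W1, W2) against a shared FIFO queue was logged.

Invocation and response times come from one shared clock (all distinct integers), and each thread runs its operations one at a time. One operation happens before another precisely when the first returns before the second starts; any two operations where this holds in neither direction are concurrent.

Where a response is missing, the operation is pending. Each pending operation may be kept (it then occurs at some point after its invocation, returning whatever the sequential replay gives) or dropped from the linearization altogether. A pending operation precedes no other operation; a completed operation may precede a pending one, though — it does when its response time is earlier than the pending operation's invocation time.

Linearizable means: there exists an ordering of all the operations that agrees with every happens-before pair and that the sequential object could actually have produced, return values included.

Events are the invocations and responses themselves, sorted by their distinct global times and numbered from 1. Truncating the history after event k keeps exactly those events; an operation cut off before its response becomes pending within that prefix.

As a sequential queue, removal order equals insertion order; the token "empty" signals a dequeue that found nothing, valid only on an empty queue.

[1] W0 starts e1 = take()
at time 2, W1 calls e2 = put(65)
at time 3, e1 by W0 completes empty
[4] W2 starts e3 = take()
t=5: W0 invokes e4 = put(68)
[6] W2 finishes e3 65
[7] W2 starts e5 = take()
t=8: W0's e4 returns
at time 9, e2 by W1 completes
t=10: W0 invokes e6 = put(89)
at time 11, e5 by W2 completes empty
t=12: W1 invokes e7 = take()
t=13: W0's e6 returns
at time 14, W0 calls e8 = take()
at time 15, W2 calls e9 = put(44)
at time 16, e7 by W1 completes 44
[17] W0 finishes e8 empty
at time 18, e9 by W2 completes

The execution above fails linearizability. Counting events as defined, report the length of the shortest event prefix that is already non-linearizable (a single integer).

16

a valid linearization of events 1..15 exists, for instance e1, e2, e3, e5, e4, e6:
after step 1 (e1 take() → empty): queue <>
after step 2 (e2 put(65)): queue <65>
after step 3 (e3 take() → 65): queue <>
after step 4 (e5 take() → empty): queue <>
after step 5 (e4 put(68)): queue <68>
after step 6 (e6 put(89)): queue <68,89>
once event 16 joins (e7's response, time 16), exhaustive search finds no witness
completion choices over the 2 pending operations (e8, e9) were checked; none helps
take e1, e2, e3, e4, e5, e6, e7 (pending dropped): step 5 already fails, because e5 take() → empty cannot occur there
take e1, e2, e3, e4, e5, e7, e6 (pending dropped): step 5 already fails, because e5 take() → empty cannot occur there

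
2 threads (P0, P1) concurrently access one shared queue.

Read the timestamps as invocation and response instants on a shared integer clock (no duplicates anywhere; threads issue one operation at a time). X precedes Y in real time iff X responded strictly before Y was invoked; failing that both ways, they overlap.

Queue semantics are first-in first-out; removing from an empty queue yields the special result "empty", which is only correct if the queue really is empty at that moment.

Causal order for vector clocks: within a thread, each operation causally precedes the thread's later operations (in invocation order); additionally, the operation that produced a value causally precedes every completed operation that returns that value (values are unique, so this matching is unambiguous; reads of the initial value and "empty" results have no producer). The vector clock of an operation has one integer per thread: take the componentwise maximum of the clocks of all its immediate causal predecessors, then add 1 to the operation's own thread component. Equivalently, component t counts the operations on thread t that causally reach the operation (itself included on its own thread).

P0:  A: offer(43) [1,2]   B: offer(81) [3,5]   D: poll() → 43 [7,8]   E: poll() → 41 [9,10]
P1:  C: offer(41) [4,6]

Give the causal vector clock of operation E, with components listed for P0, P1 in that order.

root op C, invoked 4: fresh clock plus P1's own tick → (0, 1)
root op A, invoked 1: fresh clock plus P0's own tick → (1, 0)
invoked at 3, B merges VC(A)=(1, 0) and bumps P0's slot → (2, 0)
invoked at 7, D merges VC(A)=(1, 0), VC(B)=(2, 0) and bumps P0's slot → (3, 0)
invoked at 9, E merges VC(C)=(0, 1), VC(D)=(3, 0) and bumps P0's slot → (4, 1)
target: VC(E) = (4, 1)

(4, 1)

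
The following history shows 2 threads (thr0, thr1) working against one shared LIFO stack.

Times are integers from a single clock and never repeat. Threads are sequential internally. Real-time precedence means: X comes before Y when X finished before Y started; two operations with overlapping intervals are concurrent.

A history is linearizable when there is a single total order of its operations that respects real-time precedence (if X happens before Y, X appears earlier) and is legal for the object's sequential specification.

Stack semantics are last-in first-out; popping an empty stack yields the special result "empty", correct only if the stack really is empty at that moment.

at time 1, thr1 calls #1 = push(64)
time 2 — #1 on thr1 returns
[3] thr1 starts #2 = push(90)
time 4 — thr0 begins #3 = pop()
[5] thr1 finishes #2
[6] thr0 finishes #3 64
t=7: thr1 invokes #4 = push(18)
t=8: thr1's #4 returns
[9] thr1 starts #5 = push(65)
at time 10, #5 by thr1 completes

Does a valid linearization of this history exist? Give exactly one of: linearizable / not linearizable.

witness order: #1, #3, #2, #4, #5
1. #1 push(64), leaving stack <64>
2. #3 pop() → 64, leaving stack <>
3. #2 push(90), leaving stack <90>
4. #4 push(18), leaving stack <90,18>
5. #5 push(65), leaving stack <90,18,65>

linearizable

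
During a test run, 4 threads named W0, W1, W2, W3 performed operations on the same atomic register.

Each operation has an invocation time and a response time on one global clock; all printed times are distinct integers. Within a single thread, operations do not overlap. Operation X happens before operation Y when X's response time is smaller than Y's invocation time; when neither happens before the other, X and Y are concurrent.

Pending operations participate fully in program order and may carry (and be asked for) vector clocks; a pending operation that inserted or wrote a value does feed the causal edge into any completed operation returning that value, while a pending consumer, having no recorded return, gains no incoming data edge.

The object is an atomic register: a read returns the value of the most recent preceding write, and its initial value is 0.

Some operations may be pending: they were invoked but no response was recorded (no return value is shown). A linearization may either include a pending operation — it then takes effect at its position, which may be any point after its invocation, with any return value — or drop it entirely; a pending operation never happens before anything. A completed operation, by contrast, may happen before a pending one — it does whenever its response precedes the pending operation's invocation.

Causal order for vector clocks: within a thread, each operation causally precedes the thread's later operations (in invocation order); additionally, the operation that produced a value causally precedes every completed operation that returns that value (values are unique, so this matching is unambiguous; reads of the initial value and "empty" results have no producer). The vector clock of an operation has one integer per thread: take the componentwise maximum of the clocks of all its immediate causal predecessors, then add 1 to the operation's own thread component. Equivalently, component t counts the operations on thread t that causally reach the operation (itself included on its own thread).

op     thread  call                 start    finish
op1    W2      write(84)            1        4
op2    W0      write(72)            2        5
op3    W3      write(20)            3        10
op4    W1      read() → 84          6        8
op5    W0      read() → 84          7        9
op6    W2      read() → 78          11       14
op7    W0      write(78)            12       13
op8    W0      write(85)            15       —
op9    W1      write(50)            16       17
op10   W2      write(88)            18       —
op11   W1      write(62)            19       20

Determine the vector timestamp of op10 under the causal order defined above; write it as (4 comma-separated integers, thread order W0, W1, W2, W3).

(3, 0, 3, 0)

VC(op3, invoked at 3): no causal predecessors; +1 on W3 → (0, 0, 0, 1)
VC(op1, invoked at 1): no causal predecessors; +1 on W2 → (0, 0, 1, 0)
VC(op2, invoked at 2): no causal predecessors; +1 on W0 → (1, 0, 0, 0)
op4 (invocation 6): componentwise max over VC(op1)=(0, 0, 1, 0), +1 at W1, giving (0, 1, 1, 0)
op9 (invocation 16): componentwise max over VC(op4)=(0, 1, 1, 0), +1 at W1, giving (0, 2, 1, 0)
op5 (invocation 7): componentwise max over VC(op1)=(0, 0, 1, 0), VC(op2)=(1, 0, 0, 0), +1 at W0, giving (2, 0, 1, 0)
op11 (invocation 19): componentwise max over VC(op9)=(0, 2, 1, 0), +1 at W1, giving (0, 3, 1, 0)
op7 (invocation 12): componentwise max over VC(op5)=(2, 0, 1, 0), +1 at W0, giving (3, 0, 1, 0)
op6 (invocation 11): componentwise max over VC(op1)=(0, 0, 1, 0), VC(op7)=(3, 0, 1, 0), +1 at W2, giving (3, 0, 2, 0)
op8 (invocation 15): componentwise max over VC(op7)=(3, 0, 1, 0), +1 at W0, giving (4, 0, 1, 0)
op10 (invocation 18): componentwise max over VC(op6)=(3, 0, 2, 0), +1 at W2, giving (3, 0, 3, 0)
target: VC(op10) = (3, 0, 3, 0)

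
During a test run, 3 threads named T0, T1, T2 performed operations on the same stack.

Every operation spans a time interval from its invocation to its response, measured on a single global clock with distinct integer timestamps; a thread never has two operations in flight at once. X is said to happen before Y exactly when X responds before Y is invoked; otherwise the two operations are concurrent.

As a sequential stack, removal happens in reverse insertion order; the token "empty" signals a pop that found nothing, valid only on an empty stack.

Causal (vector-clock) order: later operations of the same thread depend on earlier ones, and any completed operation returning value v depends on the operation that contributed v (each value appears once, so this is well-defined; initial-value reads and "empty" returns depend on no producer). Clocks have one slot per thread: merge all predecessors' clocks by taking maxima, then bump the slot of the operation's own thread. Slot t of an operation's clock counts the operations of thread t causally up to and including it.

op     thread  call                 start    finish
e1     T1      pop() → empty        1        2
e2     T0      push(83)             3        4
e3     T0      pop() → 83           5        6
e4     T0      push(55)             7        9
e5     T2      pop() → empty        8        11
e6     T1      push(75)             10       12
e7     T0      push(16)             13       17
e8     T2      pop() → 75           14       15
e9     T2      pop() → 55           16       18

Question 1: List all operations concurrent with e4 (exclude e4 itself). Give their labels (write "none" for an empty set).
e4 spans [7,9]; an op avoiding the whole window 7..9 is ordered, any other is concurrent
e1 [1,2]: before
e2 [3,4]: before
e3 [5,6]: before
e5 [8,11]: concurrent
e6 [10,12]: after
e7 [13,17]: after
e8 [14,15]: after
e9 [16,18]: after

e5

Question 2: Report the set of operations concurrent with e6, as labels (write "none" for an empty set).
e6 runs from 10 to 12; window-overlapping ops are concurrent
e1 [1,2]: before
e2 [3,4]: before
e3 [5,6]: before
e4 [7,9]: before
e5 [8,11]: concurrent
e7 [13,17]: after
e8 [14,15]: after
e9 [16,18]: after

e5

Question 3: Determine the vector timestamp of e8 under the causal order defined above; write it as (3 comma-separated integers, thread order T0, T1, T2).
invoked at 8, e5 has no predecessors; its own T2 bump gives (0, 0, 1)
invoked at 1, e1 has no predecessors; its own T1 bump gives (0, 1, 0)
invoked at 3, e2 has no predecessors; its own T0 bump gives (1, 0, 0)
from VC(e1)=(0, 1, 0), e6 (invoked 10) maxes components and bumps T1 → (0, 2, 0)
from VC(e2)=(1, 0, 0), e3 (invoked 5) maxes components and bumps T0 → (2, 0, 0)
from VC(e3)=(2, 0, 0), e4 (invoked 7) maxes components and bumps T0 → (3, 0, 0)
from VC(e5)=(0, 0, 1), VC(e6)=(0, 2, 0), e8 (invoked 14) maxes components and bumps T2 → (0, 2, 2)
from VC(e4)=(3, 0, 0), e7 (invoked 13) maxes components and bumps T0 → (4, 0, 0)
from VC(e4)=(3, 0, 0), VC(e8)=(0, 2, 2), e9 (invoked 16) maxes components and bumps T2 → (3, 2, 3)
target: VC(e8) = (0, 2, 2)

(0, 2, 2)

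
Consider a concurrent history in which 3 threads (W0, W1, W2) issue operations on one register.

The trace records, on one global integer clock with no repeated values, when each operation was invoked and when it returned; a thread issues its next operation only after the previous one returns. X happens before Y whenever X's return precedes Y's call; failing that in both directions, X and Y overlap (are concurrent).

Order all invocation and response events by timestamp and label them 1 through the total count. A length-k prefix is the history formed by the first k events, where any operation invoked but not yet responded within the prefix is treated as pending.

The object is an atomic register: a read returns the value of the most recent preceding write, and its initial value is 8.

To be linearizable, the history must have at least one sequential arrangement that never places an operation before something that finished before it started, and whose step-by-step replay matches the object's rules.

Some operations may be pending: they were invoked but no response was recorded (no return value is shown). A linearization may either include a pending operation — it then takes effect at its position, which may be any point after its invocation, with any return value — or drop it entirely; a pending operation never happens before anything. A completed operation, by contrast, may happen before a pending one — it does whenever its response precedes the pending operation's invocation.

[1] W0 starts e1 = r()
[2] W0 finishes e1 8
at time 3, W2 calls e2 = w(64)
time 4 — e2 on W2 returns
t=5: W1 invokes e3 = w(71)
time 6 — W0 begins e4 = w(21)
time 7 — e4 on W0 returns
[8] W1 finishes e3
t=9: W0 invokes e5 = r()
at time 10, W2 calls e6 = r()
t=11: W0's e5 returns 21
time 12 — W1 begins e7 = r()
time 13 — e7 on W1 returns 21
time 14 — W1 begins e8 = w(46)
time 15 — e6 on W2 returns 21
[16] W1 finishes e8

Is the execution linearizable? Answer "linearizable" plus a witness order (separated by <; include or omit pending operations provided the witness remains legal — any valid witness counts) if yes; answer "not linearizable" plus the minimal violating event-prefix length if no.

linearizable — witness: e1 < e2 < e3 < e4 < e5 < e6 < e7 < e8

1. e1 r() → 8, leaving value 8
2. e2 w(64), leaving value 64
3. e3 w(71), leaving value 71
4. e4 w(21), leaving value 21
5. e5 r() → 21, leaving value 21
6. e6 r() → 21, leaving value 21
7. e7 r() → 21, leaving value 21
8. e8 w(46), leaving value 46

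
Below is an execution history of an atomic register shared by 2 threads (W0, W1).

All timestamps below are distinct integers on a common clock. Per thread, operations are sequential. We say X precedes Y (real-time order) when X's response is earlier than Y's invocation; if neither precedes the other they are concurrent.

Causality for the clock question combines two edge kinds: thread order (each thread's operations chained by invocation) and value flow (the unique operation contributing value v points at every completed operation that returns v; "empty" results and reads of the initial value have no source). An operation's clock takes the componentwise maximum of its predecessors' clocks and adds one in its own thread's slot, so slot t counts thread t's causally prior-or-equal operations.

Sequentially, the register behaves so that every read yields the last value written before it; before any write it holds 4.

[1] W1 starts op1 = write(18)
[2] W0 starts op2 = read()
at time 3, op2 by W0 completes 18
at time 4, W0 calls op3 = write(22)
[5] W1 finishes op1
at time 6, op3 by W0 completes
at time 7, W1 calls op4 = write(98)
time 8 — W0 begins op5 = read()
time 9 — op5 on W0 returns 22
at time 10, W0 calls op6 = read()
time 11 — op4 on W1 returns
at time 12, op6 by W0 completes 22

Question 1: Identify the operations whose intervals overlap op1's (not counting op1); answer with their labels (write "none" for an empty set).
op1 runs from 1 to 5; window-overlapping ops are concurrent
op2 [2,3]: concurrent
op3 [4,6]: concurrent
op4 [7,11]: after
op5 [8,9]: after
op6 [10,12]: after

op2, op3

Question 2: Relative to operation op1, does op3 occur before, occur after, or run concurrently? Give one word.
op3 spans [4,6], op1 spans [1,5]
the intervals overlap in both directions

concurrent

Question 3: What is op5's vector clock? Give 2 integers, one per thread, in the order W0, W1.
op1, invoked 1, has no incoming edges; only W1's bump applies → (0, 1)
VC(op4, invoked at 7): max of VC(op1)=(0, 1), then +1 on thread W1 → (0, 2)
VC(op2, invoked at 2): max of VC(op1)=(0, 1), then +1 on thread W0 → (1, 1)
VC(op3, invoked at 4): max of VC(op2)=(1, 1), then +1 on thread W0 → (2, 1)
VC(op5, invoked at 8): max of VC(op3)=(2, 1), then +1 on thread W0 → (3, 1)
VC(op6, invoked at 10): max of VC(op3)=(2, 1), VC(op5)=(3, 1), then +1 on thread W0 → (4, 1)
target: VC(op5) = (3, 1)

(3, 1)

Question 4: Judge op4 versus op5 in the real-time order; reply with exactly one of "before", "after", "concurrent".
op4 spans [7,11], op5 spans [8,9]
the intervals overlap in both directions

concurrent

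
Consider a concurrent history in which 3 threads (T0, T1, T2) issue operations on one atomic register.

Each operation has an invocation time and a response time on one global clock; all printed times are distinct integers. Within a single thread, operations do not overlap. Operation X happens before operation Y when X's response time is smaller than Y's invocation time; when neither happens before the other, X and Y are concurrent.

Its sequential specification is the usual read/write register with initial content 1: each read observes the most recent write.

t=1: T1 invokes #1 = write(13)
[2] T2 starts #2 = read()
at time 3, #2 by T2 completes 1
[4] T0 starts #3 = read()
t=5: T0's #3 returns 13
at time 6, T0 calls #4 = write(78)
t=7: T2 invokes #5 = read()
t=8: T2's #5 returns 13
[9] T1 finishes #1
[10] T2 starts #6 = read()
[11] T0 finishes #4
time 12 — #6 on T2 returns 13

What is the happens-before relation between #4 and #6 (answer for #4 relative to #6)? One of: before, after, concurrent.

#4 spans [6,11], #6 spans [10,12]
the intervals overlap in both directions

concurrent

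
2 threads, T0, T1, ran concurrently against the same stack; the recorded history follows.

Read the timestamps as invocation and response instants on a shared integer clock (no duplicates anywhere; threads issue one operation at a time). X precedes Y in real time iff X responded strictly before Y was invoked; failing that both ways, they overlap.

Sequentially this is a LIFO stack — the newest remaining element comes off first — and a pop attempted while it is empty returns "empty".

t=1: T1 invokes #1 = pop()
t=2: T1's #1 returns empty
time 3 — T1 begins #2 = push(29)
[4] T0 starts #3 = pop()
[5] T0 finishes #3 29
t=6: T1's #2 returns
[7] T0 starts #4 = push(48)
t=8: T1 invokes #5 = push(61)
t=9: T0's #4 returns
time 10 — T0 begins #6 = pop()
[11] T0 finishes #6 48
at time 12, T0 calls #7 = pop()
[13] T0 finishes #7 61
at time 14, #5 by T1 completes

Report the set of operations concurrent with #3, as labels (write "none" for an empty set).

#2

concurrent with #3 ([4,5]): every op whose interval crosses 4..5
#1 [1,2]: before
#2 [3,6]: concurrent
#4 [7,9]: after
#5 [8,14]: after
#6 [10,11]: after
#7 [12,13]: after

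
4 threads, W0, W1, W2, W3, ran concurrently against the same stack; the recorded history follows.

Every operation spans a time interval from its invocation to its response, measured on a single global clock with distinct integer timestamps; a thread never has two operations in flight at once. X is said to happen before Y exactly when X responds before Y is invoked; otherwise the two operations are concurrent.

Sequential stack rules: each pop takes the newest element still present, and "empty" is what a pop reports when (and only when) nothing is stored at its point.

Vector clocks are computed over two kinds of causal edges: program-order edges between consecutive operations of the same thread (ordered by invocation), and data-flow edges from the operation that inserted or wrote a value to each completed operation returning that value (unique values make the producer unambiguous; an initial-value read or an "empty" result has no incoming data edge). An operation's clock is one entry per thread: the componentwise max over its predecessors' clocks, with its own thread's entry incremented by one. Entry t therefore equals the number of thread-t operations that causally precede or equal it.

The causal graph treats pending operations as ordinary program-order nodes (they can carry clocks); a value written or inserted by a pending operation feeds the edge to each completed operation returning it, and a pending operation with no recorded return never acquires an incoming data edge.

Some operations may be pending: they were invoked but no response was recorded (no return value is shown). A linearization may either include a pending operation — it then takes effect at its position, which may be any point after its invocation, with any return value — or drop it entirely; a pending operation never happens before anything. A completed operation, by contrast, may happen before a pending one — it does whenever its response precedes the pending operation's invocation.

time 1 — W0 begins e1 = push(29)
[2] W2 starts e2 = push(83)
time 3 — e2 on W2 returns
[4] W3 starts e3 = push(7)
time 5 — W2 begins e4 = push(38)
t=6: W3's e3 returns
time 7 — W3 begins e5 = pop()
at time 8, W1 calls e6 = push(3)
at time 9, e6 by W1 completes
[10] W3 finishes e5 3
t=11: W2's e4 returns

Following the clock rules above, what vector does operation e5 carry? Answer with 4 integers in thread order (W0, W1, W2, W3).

no predecessors for e3 (invoked 4): W3 increments from zero → (0, 0, 0, 1)
no predecessors for e2 (invoked 2): W2 increments from zero → (0, 0, 1, 0)
no predecessors for e6 (invoked 8): W1 increments from zero → (0, 1, 0, 0)
no predecessors for e1 (invoked 1): W0 increments from zero → (1, 0, 0, 0)
VC(e4, invoked at 5): max of VC(e2)=(0, 0, 1, 0), then +1 on thread W2 → (0, 0, 2, 0)
VC(e5, invoked at 7): max of VC(e3)=(0, 0, 0, 1), VC(e6)=(0, 1, 0, 0), then +1 on thread W3 → (0, 1, 0, 2)
target: VC(e5) = (0, 1, 0, 2)

(0, 1, 0, 2)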